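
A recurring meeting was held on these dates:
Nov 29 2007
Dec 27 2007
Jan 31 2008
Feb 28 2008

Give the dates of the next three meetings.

All Thursdays; the gaps (28, 35, 28) vary with month length.
This is the last Thursday of each month.
March 2008 ends with Thursday Mar 27 2008.
April 2008 ends with Thursday Apr 24 2008.
May 2008 ends with Thursday May 29 2008.

Mar 27 2008, Apr 24 2008, May 29 2008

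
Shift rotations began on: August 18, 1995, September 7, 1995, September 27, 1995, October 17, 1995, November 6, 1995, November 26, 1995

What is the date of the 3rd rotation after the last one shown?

Every event comes 20 days after the last (20, 20, 20, 20, 20).
November 26, 1995 + 20 days = December 16, 1995.
December 16, 1995 + 20 days = January 5, 1996.
January 5, 1996 + 20 days = January 25, 1996.

January 25, 1996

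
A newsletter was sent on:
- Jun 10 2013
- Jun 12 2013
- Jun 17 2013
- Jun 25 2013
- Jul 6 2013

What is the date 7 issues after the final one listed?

Dec 14 2013

Gaps: 2, 5, 8, 11 days — each gap is 3 larger than the previous one.
Next gap: 14 days. Jul 6 2013 + 14 days = Jul 20 2013.
Next gap: 17 days. Jul 20 2013 + 17 days = Aug 6 2013.
Next gap: 20 days. Aug 6 2013 + 20 days = Aug 26 2013.
Next gap: 23 days. Aug 26 2013 + 23 days = Sep 18 2013.
Next gap: 26 days. Sep 18 2013 + 26 days = Oct 14 2013.
Next gap: 29 days. Oct 14 2013 + 29 days = Nov 12 2013.
Next gap: 32 days. Nov 12 2013 + 32 days = Dec 14 2013.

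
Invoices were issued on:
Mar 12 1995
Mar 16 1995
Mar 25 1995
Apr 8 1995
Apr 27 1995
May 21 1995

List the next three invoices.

The spacing grows by 5 each time: 4, 9, 14, 19, 24 days.
Next gap: 29 days. May 21 1995 + 29 days = Jun 19 1995.
Next gap: 34 days. Jun 19 1995 + 34 days = Jul 23 1995.
Next gap: 39 days. Jul 23 1995 + 39 days = Aug 31 1995.

Jun 19 1995, Jul 23 1995, Aug 31 1995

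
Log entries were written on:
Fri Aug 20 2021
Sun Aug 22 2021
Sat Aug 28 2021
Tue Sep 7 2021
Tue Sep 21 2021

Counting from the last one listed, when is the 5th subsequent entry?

Sat Jan 29 2022

Intervals are 2, 6, 10, 14 days — an arithmetic progression with common difference 4.
Next gap: 18 days. Tue Sep 21 2021 + 18 days = Sat Oct 9 2021.
Next gap: 22 days. Sat Oct 9 2021 + 22 days = Sun Oct 31 2021.
Next gap: 26 days. Sun Oct 31 2021 + 26 days = Fri Nov 26 2021.
Next gap: 30 days. Fri Nov 26 2021 + 30 days = Sun Dec 26 2021.
Next gap: 34 days. Sun Dec 26 2021 + 34 days = Sat Jan 29 2022.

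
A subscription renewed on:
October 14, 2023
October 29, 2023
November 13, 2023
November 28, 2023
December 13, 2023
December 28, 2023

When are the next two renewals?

January 12, 2024; January 27, 2024

Gaps between consecutive events: 15, 15, 15, 15, 15 days — a constant 15-day interval.
December 28, 2023 + 15 days = January 12, 2024.
January 12, 2024 + 15 days = January 27, 2024.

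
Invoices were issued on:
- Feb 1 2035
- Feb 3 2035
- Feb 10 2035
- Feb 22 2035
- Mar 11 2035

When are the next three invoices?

Apr 2 2035, Apr 29 2035, May 31 2035

Gaps: 2, 7, 12, 17 days — each gap is 5 larger than the previous one.
Next gap: 22 days. Mar 11 2035 + 22 days = Apr 2 2035.
Next gap: 27 days. Apr 2 2035 + 27 days = Apr 29 2035.
Next gap: 32 days. Apr 29 2035 + 32 days = May 31 2035.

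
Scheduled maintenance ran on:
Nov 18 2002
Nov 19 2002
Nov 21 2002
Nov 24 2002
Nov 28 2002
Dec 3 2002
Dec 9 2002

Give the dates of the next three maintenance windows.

Dec 16 2002, Dec 24 2002, Jan 2 2003

The spacing grows by 1 each time: 1, 2, 3, 4, 5, 6 days.
Next gap: 7 days. Dec 9 2002 + 7 days = Dec 16 2002.
Next gap: 8 days. Dec 16 2002 + 8 days = Dec 24 2002.
Next gap: 9 days. Dec 24 2002 + 9 days = Jan 2 2003.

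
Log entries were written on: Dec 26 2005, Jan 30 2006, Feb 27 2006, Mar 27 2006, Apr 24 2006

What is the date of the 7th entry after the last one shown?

Nov 27 2006

All Mondays; the gaps (35, 28, 28, 28) vary with month length.
This is the last Monday of each month.
May 2006 ends with Monday May 29 2006.
Last Monday of June 2006: Jun 26 2006.
Last Monday of July 2006: Jul 31 2006.
Last Monday of August 2006: Aug 28 2006.
September 2006 ends with Monday Sep 25 2006.
Last Monday of October 2006: Oct 30 2006.
November 2006 ends with Monday Nov 27 2006.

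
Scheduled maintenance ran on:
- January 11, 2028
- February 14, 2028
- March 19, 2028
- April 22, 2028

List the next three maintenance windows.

The spacing is 34, 34, 34 days — always 34 days.
April 22, 2028 + 34 days = May 26, 2028.
May 26, 2028 + 34 days = June 29, 2028.
June 29, 2028 + 34 days = August 2, 2028.

May 26, 2028; June 29, 2028; August 2, 2028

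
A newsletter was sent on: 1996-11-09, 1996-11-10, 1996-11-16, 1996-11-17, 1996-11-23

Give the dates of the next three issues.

Every event lands on a Saturday or Sunday (gaps cycle 1, 6, 1, 6).
So the schedule is: every Saturday and Sunday.
The following Sunday is 1996-11-24.
Next Saturday: 1996-11-30.
The following Sunday is 1996-12-01.

1996-11-24, 1996-11-30, 1996-12-01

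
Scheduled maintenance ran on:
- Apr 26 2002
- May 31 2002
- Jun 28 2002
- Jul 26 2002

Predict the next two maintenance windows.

Aug 30 2002, Sep 27 2002

These are Fridays with 35, 28, 28-day gaps.
Each is the final Friday of its month — May 31 2002 is past the 28th, so '4th Friday' doesn't fit.
August 2002 ends with Friday Aug 30 2002.
September 2002 ends with Friday Sep 27 2002.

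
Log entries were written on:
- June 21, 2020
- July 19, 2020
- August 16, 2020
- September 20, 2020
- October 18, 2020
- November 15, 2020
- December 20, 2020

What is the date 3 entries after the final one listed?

March 21, 2021

Gaps: 28, 28, 35, 28, 28, 35 days — a mix of 28 and 35. Every date is a Sunday.
Each is the 3rd Sunday of its month.
3rd Sunday of January 2021: January 17, 2021.
February 2021 — 3rd Sunday is February 21, 2021.
March 2021 — 3rd Sunday is March 21, 2021.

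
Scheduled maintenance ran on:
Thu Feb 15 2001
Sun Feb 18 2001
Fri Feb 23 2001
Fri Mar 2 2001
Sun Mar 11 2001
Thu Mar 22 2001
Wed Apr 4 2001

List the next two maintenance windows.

Intervals are 3, 5, 7, 9, 11, 13 days — an arithmetic progression with common difference 2.
Next gap: 15 days. Wed Apr 4 2001 + 15 days = Thu Apr 19 2001.
Next gap: 17 days. Thu Apr 19 2001 + 17 days = Sun May 6 2001.

Thu Apr 19 2001, Sun May 6 2001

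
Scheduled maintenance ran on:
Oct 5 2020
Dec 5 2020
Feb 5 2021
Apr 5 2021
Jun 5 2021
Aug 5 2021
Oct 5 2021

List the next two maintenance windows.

Dec 5 2021, Feb 5 2022

The day-of-month is always 5 (61, 62, 59, 61, 61, 61 days between events).
So this recurs on the 5th of every 2 months.
Next: December 2021 → Dec 5 2021.
February 2022: Feb 5 2022.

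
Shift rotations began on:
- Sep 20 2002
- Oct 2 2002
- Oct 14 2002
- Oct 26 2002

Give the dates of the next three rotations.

Nov 7 2002, Nov 19 2002, Dec 1 2002

The spacing is 12, 12, 12 days — always 12 days.
Oct 26 2002 + 12 days = Nov 7 2002.
Nov 7 2002 + 12 days = Nov 19 2002.
Nov 19 2002 + 12 days = Dec 1 2002.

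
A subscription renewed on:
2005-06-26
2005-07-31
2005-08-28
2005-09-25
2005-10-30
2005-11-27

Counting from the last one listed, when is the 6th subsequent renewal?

Every date is a Sunday; gaps 35, 28, 28, 35, 28 days.
Each is the last Sunday of its month (at least one falls on the 29th or later, ruling out '4th Sunday').
Last Sunday of December 2005: 2005-12-25.
January 2006 ends with Sunday 2006-01-29.
Last Sunday of February 2006: 2006-02-26.
March 2006 ends with Sunday 2006-03-26.
April 2006 ends with Sunday 2006-04-30.
May 2006 ends with Sunday 2006-05-28.

2006-05-28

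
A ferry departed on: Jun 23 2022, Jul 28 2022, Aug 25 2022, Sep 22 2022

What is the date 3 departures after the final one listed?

Dec 22 2022

All dates are Thursdays, 35, 28, 28 days apart.
Specifically, the 4th Thursday of each month.
4th Thursday of October 2022: Oct 27 2022.
November 2022 — 4th Thursday is Nov 24 2022.
December 2022 — 4th Thursday is Dec 22 2022.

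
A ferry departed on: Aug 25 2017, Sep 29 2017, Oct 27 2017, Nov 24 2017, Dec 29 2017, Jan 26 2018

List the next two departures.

Feb 23 2018, Mar 30 2018

Every date is a Friday; gaps 35, 28, 28, 35, 28 days.
Each is the last Friday of its month (at least one falls on the 29th or later, ruling out '4th Friday').
Last Friday of February 2018: Feb 23 2018.
March 2018 ends with Friday Mar 30 2018.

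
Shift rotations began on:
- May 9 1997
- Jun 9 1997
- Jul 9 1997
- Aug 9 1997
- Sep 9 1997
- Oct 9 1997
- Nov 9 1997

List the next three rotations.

Gaps: 31, 30, 31, 31, 30, 31 days — not constant. Every event is on the 9th of the month.
Pattern: the 9th of each month.
December 1997: Dec 9 1997.
Next: January 1998 → Jan 9 1998.
Next: February 1998 → Feb 9 1998.

Dec 9 1997, Jan 9 1998, Feb 9 1998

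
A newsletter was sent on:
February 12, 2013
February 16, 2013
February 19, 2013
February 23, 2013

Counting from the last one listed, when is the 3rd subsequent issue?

Gaps: 4, 3, 4 days — not constant, but cyclic with period 2.
The events fall on every Tuesday and Saturday.
Next Tuesday: February 26, 2013.
Next Saturday: March 2, 2013.
Next Tuesday: March 5, 2013.

March 5, 2013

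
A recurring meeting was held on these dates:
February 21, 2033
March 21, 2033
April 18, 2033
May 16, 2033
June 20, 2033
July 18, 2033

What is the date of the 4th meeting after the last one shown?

These are Mondays at 28- or 35-day spacing (28, 28, 28, 35, 28).
The pattern: 3rd Monday of the month.
3rd Monday of August 2033: August 15, 2033.
3rd Monday of September 2033: September 19, 2033.
October 2033 — 3rd Monday is October 17, 2033.
November 2033 — 3rd Monday is November 21, 2033.

November 21, 2033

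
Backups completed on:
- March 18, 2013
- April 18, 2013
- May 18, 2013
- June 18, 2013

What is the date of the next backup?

Gaps: 31, 30, 31 days — not constant. Every event is on the 18th of the month.
Pattern: the 18th of each month.
July 2013: July 18, 2013.

July 18, 2013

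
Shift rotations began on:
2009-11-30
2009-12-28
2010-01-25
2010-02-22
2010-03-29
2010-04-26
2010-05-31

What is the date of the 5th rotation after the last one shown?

2010-10-25

These are Mondays with 28, 28, 28, 35, 28, 35-day gaps.
Each is the final Monday of its month — 2009-11-30 is past the 28th, so '4th Monday' doesn't fit.
Last Monday of June 2010: 2010-06-28.
Last Monday of July 2010: 2010-07-26.
August 2010 ends with Monday 2010-08-30.
September 2010 ends with Monday 2010-09-27.
Last Monday of October 2010: 2010-10-25.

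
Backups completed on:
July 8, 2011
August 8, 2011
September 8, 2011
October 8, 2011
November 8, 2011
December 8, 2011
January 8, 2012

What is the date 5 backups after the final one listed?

June 8, 2012

Each date is the 8th; the gaps (31, 31, 30, 31, 30, 31) track the month lengths.
The rule is the 8th of each month.
Next: February 2012 → February 8, 2012.
March 2012: March 8, 2012.
April 2012: April 8, 2012.
Next: May 2012 → May 8, 2012.
Next: June 2012 → June 8, 2012.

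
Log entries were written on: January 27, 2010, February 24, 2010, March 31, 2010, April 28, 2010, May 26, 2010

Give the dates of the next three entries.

June 30, 2010; July 28, 2010; August 25, 2010

These are Wednesdays with 28, 35, 28, 28-day gaps.
Each is the final Wednesday of its month — March 31, 2010 is past the 28th, so '4th Wednesday' doesn't fit.
June 2010 ends with Wednesday June 30, 2010.
Last Wednesday of July 2010: July 28, 2010.
August 2010 ends with Wednesday August 25, 2010.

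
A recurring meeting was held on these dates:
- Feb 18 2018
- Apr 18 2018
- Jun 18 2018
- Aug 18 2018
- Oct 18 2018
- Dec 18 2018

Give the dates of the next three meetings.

Gaps: 59, 61, 61, 61, 61 days — not constant. Every event is on the 18th of the month.
Pattern: the 18th of every 2 months.
Next: February 2019 → Feb 18 2019.
Next: April 2019 → Apr 18 2019.
June 2019: Jun 18 2019.

Feb 18 2019, Apr 18 2019, Jun 18 2019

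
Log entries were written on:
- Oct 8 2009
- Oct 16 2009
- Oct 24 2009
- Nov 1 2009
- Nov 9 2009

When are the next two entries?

The spacing is 8, 8, 8, 8 days — always 8 days.
Nov 9 2009 + 8 days = Nov 17 2009.
Nov 17 2009 + 8 days = Nov 25 2009.

Nov 17 2009, Nov 25 2009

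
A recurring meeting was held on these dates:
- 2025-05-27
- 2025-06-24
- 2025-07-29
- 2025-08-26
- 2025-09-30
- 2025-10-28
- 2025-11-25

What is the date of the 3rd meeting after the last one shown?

All Tuesdays; the gaps (28, 35, 28, 35, 28, 28) vary with month length.
This is the last Tuesday of each month.
December 2025 ends with Tuesday 2025-12-30.
Last Tuesday of January 2026: 2026-01-27.
Last Tuesday of February 2026: 2026-02-24.

2026-02-24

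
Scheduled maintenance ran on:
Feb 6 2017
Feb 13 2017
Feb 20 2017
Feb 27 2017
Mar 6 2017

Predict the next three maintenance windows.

Mar 13 2017, Mar 20 2017, Mar 27 2017

Gaps between consecutive events: 7, 7, 7, 7 days — a constant 7-day interval.
Mar 6 2017 + 7 days = Mar 13 2017.
Mar 13 2017 + 7 days = Mar 20 2017.
Mar 20 2017 + 7 days = Mar 27 2017.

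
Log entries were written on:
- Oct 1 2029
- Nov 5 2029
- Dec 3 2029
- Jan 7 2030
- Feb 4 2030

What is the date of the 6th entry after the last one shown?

All dates are Mondays, 35, 28, 35, 28 days apart.
Specifically, the 1st Monday of each month.
March 2030 — 1st Monday is Mar 4 2030.
1st Monday of April 2030: Apr 1 2030.
1st Monday of May 2030: May 6 2030.
1st Monday of June 2030: Jun 3 2030.
1st Monday of July 2030: Jul 1 2030.
August 2030 — 1st Monday is Aug 5 2030.

Aug 5 2030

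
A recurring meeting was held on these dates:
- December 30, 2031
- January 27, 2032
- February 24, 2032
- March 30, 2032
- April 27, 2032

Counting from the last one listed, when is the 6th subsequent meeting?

Every date is a Tuesday; gaps 28, 28, 35, 28 days.
Each is the last Tuesday of its month (at least one falls on the 29th or later, ruling out '4th Tuesday').
May 2032 ends with Tuesday May 25, 2032.
Last Tuesday of June 2032: June 29, 2032.
Last Tuesday of July 2032: July 27, 2032.
Last Tuesday of August 2032: August 31, 2032.
Last Tuesday of September 2032: September 28, 2032.
Last Tuesday of October 2032: October 26, 2032.

October 26, 2032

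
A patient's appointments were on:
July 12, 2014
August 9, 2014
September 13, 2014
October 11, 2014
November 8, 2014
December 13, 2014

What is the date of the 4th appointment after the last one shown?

April 11, 2015

These are Saturdays at 28- or 35-day spacing (28, 35, 28, 28, 35).
The pattern: 2nd Saturday of the month.
2nd Saturday of January 2015: January 10, 2015.
2nd Saturday of February 2015: February 14, 2015.
March 2015 — 2nd Saturday is March 14, 2015.
2nd Saturday of April 2015: April 11, 2015.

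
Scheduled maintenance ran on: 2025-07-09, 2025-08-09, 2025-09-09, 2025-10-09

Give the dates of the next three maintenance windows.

2025-11-09, 2025-12-09, 2026-01-09

Gaps: 31, 31, 30 days — not constant. Every event is on the 9th of the month.
Pattern: the 9th of each month.
Next: November 2025 → 2025-11-09.
December 2025: 2025-12-09.
January 2026: 2026-01-09.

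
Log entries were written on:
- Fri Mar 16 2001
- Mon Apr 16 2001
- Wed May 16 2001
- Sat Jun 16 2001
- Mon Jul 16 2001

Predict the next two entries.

Gaps: 31, 30, 31, 30 days — not constant. Every event is on the 16th of the month.
Pattern: the 16th of each month.
Next: August 2001 → Thu Aug 16 2001.
Next: September 2001 → Sun Sep 16 2001.

Thu Aug 16 2001, Sun Sep 16 2001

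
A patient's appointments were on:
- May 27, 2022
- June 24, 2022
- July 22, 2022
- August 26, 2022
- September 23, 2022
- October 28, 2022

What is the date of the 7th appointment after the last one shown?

May 26, 2023

Gaps: 28, 28, 35, 28, 35 days — a mix of 28 and 35. Every date is a Friday.
Each is the 4th Friday of its month.
November 2022 — 4th Friday is November 25, 2022.
December 2022 — 4th Friday is December 23, 2022.
January 2023 — 4th Friday is January 27, 2023.
4th Friday of February 2023: February 24, 2023.
March 2023 — 4th Friday is March 24, 2023.
4th Friday of April 2023: April 28, 2023.
May 2023 — 4th Friday is May 26, 2023.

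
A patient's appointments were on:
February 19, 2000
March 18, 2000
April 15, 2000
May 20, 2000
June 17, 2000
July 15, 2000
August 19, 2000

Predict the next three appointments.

These are Saturdays at 28- or 35-day spacing (28, 28, 35, 28, 28, 35).
The pattern: 3rd Saturday of the month.
3rd Saturday of September 2000: September 16, 2000.
October 2000 — 3rd Saturday is October 21, 2000.
3rd Saturday of November 2000: November 18, 2000.

September 16, 2000; October 21, 2000; November 18, 2000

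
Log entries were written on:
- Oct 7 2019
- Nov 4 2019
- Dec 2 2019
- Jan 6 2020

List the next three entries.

Feb 3 2020, Mar 2 2020, Apr 6 2020

These are Mondays at 28- or 35-day spacing (28, 28, 35).
The pattern: 1st Monday of the month.
1st Monday of February 2020: Feb 3 2020.
1st Monday of March 2020: Mar 2 2020.
1st Monday of April 2020: Apr 6 2020.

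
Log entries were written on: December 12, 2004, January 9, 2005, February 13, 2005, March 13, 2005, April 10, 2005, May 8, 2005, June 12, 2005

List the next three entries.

These are Sundays at 28- or 35-day spacing (28, 35, 28, 28, 28, 35).
The pattern: 2nd Sunday of the month.
2nd Sunday of July 2005: July 10, 2005.
August 2005 — 2nd Sunday is August 14, 2005.
2nd Sunday of September 2005: September 11, 2005.

July 10, 2005; August 14, 2005; September 11, 2005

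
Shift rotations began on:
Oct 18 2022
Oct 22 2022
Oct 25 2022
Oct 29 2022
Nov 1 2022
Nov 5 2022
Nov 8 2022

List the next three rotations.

Nov 12 2022, Nov 15 2022, Nov 19 2022

Gaps: 4, 3, 4, 3, 4, 3 days — not constant, but cyclic with period 2.
The events fall on every Tuesday and Saturday.
The following Saturday is Nov 12 2022.
Next Tuesday: Nov 15 2022.
The following Saturday is Nov 19 2022.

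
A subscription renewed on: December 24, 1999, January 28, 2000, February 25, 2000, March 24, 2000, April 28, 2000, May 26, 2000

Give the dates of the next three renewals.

These are Fridays at 28- or 35-day spacing (35, 28, 28, 35, 28).
The pattern: 4th Friday of the month.
June 2000 — 4th Friday is June 23, 2000.
July 2000 — 4th Friday is July 28, 2000.
August 2000 — 4th Friday is August 25, 2000.

June 23, 2000; July 28, 2000; August 25, 2000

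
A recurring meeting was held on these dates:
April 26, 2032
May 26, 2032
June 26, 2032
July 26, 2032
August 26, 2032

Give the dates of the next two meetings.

Gaps: 30, 31, 30, 31 days — not constant. Every event is on the 26th of the month.
Pattern: the 26th of each month.
September 2032: September 26, 2032.
October 2032: October 26, 2032.

September 26, 2032; October 26, 2032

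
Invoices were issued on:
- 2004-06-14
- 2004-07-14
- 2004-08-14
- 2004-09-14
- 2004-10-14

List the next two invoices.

2004-11-14, 2004-12-14

The day-of-month is always 14 (30, 31, 31, 30 days between events).
So this recurs on the 14th of each month.
November 2004: 2004-11-14.
December 2004: 2004-12-14.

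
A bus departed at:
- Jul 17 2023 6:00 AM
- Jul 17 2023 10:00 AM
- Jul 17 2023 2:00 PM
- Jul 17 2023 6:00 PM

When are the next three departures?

Jul 17 2023 10:00 PM, Jul 18 2023 2:00 AM, Jul 18 2023 6:00 AM

The interval is a steady 4 hours (4, 4, 4).
Jul 17 2023 6:00 PM + 4 h = Jul 17 2023 10:00 PM.
Jul 17 2023 10:00 PM + 4 h = Jul 18 2023 2:00 AM.
Jul 18 2023 2:00 AM + 4 h = Jul 18 2023 6:00 AM.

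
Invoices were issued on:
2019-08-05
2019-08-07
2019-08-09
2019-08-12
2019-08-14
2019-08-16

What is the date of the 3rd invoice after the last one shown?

2019-08-23

The gap pattern 2, 2, 3, 2, 2 repeats every 3 events.
These are the Mondays, Wednesdays and Fridays of each week.
Next Monday: 2019-08-19.
Next Wednesday: 2019-08-21.
The following Friday is 2019-08-23.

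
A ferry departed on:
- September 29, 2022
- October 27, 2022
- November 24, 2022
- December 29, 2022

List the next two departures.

January 26, 2023; February 23, 2023

All Thursdays; the gaps (28, 28, 35) vary with month length.
This is the last Thursday of each month.
January 2023 ends with Thursday January 26, 2023.
February 2023 ends with Thursday February 23, 2023.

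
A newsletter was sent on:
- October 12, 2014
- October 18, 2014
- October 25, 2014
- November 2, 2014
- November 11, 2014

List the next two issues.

The spacing grows by 1 each time: 6, 7, 8, 9 days.
Next gap: 10 days. November 11, 2014 + 10 days = November 21, 2014.
Next gap: 11 days. November 21, 2014 + 11 days = December 2, 2014.

November 21, 2014; December 2, 2014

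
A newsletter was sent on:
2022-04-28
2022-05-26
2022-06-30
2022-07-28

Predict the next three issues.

All Thursdays; the gaps (28, 35, 28) vary with month length.
This is the last Thursday of each month.
Last Thursday of August 2022: 2022-08-25.
Last Thursday of September 2022: 2022-09-29.
October 2022 ends with Thursday 2022-10-27.

2022-08-25, 2022-09-29, 2022-10-27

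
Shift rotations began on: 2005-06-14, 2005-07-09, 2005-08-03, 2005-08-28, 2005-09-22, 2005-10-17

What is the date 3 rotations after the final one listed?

2005-12-31

Every event comes 25 days after the last (25, 25, 25, 25, 25).
2005-10-17 + 25 days = 2005-11-11.
2005-11-11 + 25 days = 2005-12-06.
2005-12-06 + 25 days = 2005-12-31.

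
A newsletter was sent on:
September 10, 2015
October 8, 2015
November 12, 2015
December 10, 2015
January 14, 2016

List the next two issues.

These are Thursdays at 28- or 35-day spacing (28, 35, 28, 35).
The pattern: 2nd Thursday of the month.
2nd Thursday of February 2016: February 11, 2016.
2nd Thursday of March 2016: March 10, 2016.

February 11, 2016; March 10, 2016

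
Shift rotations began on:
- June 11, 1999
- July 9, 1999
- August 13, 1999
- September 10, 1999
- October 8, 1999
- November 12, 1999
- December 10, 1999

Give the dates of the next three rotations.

All dates are Fridays, 28, 35, 28, 28, 35, 28 days apart.
Specifically, the 2nd Friday of each month.
January 2000 — 2nd Friday is January 14, 2000.
February 2000 — 2nd Friday is February 11, 2000.
March 2000 — 2nd Friday is March 10, 2000.

January 14, 2000; February 11, 2000; March 10, 2000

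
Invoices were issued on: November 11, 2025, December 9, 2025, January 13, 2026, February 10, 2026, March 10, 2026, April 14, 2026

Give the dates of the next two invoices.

May 12, 2026; June 9, 2026

Gaps: 28, 35, 28, 28, 35 days — a mix of 28 and 35. Every date is a Tuesday.
Each is the 2nd Tuesday of its month.
May 2026 — 2nd Tuesday is May 12, 2026.
2nd Tuesday of June 2026: June 9, 2026.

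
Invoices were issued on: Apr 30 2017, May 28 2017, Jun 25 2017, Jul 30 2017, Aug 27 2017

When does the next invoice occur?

All Sundays; the gaps (28, 28, 35, 28) vary with month length.
This is the last Sunday of each month.
September 2017 ends with Sunday Sep 24 2017.

Sep 24 2017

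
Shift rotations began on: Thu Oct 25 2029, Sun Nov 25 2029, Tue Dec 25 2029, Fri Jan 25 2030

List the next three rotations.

Mon Feb 25 2030, Mon Mar 25 2030, Thu Apr 25 2030

Gaps: 31, 30, 31 days — not constant. Every event is on the 25th of the month.
Pattern: the 25th of each month.
Next: February 2030 → Mon Feb 25 2030.
March 2030: Mon Mar 25 2030.
Next: April 2030 → Thu Apr 25 2030.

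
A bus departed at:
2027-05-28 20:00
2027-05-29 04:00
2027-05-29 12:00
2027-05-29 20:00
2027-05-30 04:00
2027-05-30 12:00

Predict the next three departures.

2027-05-30 20:00, 2027-05-31 04:00, 2027-05-31 12:00

Gaps: 8, 8, 8, 8, 8 hours — each event is 8 hours after the previous one.
2027-05-30 12:00 + 8 h = 2027-05-30 20:00.
2027-05-30 20:00 + 8 h = 2027-05-31 04:00.
2027-05-31 04:00 + 8 h = 2027-05-31 12:00.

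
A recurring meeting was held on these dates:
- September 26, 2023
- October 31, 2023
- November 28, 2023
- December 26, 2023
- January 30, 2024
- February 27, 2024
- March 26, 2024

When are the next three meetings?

All Tuesdays; the gaps (35, 28, 28, 35, 28, 28) vary with month length.
This is the last Tuesday of each month.
Last Tuesday of April 2024: April 30, 2024.
Last Tuesday of May 2024: May 28, 2024.
Last Tuesday of June 2024: June 25, 2024.

April 30, 2024; May 28, 2024; June 25, 2024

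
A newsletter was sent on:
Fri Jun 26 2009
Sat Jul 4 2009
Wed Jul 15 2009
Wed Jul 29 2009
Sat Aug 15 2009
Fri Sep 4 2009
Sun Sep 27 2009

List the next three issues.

Fri Oct 23 2009, Sat Nov 21 2009, Wed Dec 23 2009

Intervals are 8, 11, 14, 17, 20, 23 days — an arithmetic progression with common difference 3.
Next gap: 26 days. Sun Sep 27 2009 + 26 days = Fri Oct 23 2009.
Next gap: 29 days. Fri Oct 23 2009 + 29 days = Sat Nov 21 2009.
Next gap: 32 days. Sat Nov 21 2009 + 32 days = Wed Dec 23 2009.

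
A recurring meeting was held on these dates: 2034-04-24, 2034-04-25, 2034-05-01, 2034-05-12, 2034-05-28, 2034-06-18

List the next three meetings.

The spacing grows by 5 each time: 1, 6, 11, 16, 21 days.
Next gap: 26 days. 2034-06-18 + 26 days = 2034-07-14.
Next gap: 31 days. 2034-07-14 + 31 days = 2034-08-14.
Next gap: 36 days. 2034-08-14 + 36 days = 2034-09-19.

2034-07-14, 2034-08-14, 2034-09-19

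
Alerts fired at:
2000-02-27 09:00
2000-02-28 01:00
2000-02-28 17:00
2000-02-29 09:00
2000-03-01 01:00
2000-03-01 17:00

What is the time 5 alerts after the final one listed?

2000-03-05 01:00

Gaps: 16, 16, 16, 16, 16 hours — each event is 16 hours after the previous one.
2000-03-01 17:00 + 16 h = 2000-03-02 09:00.
2000-03-02 09:00 + 16 h = 2000-03-03 01:00.
2000-03-03 01:00 + 16 h = 2000-03-03 17:00.
2000-03-03 17:00 + 16 h = 2000-03-04 09:00.
2000-03-04 09:00 + 16 h = 2000-03-05 01:00.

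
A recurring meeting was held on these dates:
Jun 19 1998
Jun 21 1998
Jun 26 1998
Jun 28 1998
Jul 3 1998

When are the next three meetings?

The gap pattern 2, 5, 2, 5 repeats every 2 events.
These are the Fridays and Sundays of each week.
Next Sunday: Jul 5 1998.
Next Friday: Jul 10 1998.
Next Sunday: Jul 12 1998.

Jul 5 1998, Jul 10 1998, Jul 12 1998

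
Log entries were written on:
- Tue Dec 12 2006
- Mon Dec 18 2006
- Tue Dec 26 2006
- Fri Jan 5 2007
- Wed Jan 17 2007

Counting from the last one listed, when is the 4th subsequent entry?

Mon Mar 26 2007

The spacing grows by 2 each time: 6, 8, 10, 12 days.
Next gap: 14 days. Wed Jan 17 2007 + 14 days = Wed Jan 31 2007.
Next gap: 16 days. Wed Jan 31 2007 + 16 days = Fri Feb 16 2007.
Next gap: 18 days. Fri Feb 16 2007 + 18 days = Tue Mar 6 2007.
Next gap: 20 days. Tue Mar 6 2007 + 20 days = Mon Mar 26 2007.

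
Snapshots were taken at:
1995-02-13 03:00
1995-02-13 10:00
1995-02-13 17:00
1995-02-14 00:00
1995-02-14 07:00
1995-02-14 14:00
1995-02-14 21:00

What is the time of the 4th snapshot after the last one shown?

Gaps: 7, 7, 7, 7, 7, 7 hours — each event is 7 hours after the previous one.
1995-02-14 21:00 + 7 h = 1995-02-15 04:00.
1995-02-15 04:00 + 7 h = 1995-02-15 11:00.
1995-02-15 11:00 + 7 h = 1995-02-15 18:00.
1995-02-15 18:00 + 7 h = 1995-02-16 01:00.

1995-02-16 01:00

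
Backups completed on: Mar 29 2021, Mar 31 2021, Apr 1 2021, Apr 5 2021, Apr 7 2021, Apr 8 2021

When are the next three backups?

The gap pattern 2, 1, 4, 2, 1 repeats every 3 events.
These are the Mondays, Wednesdays and Thursdays of each week.
The following Monday is Apr 12 2021.
Next Wednesday: Apr 14 2021.
The following Thursday is Apr 15 2021.

Apr 12 2021, Apr 14 2021, Apr 15 2021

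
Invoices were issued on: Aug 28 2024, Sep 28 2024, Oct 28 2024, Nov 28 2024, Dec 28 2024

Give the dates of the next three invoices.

Jan 28 2025, Feb 28 2025, Mar 28 2025

Gaps: 31, 30, 31, 30 days — not constant. Every event is on the 28th of the month.
Pattern: the 28th of each month.
January 2025: Jan 28 2025.
Next: February 2025 → Feb 28 2025.
Next: March 2025 → Mar 28 2025.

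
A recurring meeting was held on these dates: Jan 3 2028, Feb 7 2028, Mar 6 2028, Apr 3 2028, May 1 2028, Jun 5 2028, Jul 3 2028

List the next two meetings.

All dates are Mondays, 35, 28, 28, 28, 35, 28 days apart.
Specifically, the 1st Monday of each month.
August 2028 — 1st Monday is Aug 7 2028.
September 2028 — 1st Monday is Sep 4 2028.

Aug 7 2028, Sep 4 2028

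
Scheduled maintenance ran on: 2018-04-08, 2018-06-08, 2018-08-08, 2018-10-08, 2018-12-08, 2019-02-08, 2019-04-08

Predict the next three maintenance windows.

2019-06-08, 2019-08-08, 2019-10-08

Gaps: 61, 61, 61, 61, 62, 59 days — not constant. Every event is on the 8th of the month.
Pattern: the 8th of every 2 months.
Next: June 2019 → 2019-06-08.
August 2019: 2019-08-08.
October 2019: 2019-10-08.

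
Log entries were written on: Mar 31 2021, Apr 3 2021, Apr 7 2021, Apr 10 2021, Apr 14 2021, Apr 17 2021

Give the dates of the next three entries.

Gaps: 3, 4, 3, 4, 3 days — not constant, but cyclic with period 2.
The events fall on every Wednesday and Saturday.
The following Wednesday is Apr 21 2021.
Next Saturday: Apr 24 2021.
Next Wednesday: Apr 28 2021.

Apr 21 2021, Apr 24 2021, Apr 28 2021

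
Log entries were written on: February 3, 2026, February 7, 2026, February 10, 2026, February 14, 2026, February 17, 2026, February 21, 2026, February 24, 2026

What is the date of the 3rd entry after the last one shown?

Gaps: 4, 3, 4, 3, 4, 3 days — not constant, but cyclic with period 2.
The events fall on every Tuesday and Saturday.
Next Saturday: February 28, 2026.
Next Tuesday: March 3, 2026.
The following Saturday is March 7, 2026.

March 7, 2026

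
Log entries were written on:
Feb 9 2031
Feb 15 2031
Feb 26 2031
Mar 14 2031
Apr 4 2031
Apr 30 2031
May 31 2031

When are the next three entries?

Jul 6 2031, Aug 16 2031, Oct 1 2031

The spacing grows by 5 each time: 6, 11, 16, 21, 26, 31 days.
Next gap: 36 days. May 31 2031 + 36 days = Jul 6 2031.
Next gap: 41 days. Jul 6 2031 + 41 days = Aug 16 2031.
Next gap: 46 days. Aug 16 2031 + 46 days = Oct 1 2031.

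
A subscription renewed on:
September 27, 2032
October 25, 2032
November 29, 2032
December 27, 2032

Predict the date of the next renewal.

January 31, 2033

Every date is a Monday; gaps 28, 35, 28 days.
Each is the last Monday of its month (at least one falls on the 29th or later, ruling out '4th Monday').
Last Monday of January 2033: January 31, 2033.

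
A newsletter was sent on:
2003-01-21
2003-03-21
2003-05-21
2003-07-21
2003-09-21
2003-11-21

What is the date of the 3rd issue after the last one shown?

The day-of-month is always 21 (59, 61, 61, 62, 61 days between events).
So this recurs on the 21st of every 2 months.
January 2004: 2004-01-21.
Next: March 2004 → 2004-03-21.
Next: May 2004 → 2004-05-21.

2004-05-21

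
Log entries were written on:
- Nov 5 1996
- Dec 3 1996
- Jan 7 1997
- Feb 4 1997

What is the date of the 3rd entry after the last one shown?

May 6 1997

Gaps: 28, 35, 28 days — a mix of 28 and 35. Every date is a Tuesday.
Each is the 1st Tuesday of its month.
March 1997 — 1st Tuesday is Mar 4 1997.
April 1997 — 1st Tuesday is Apr 1 1997.
May 1997 — 1st Tuesday is May 6 1997.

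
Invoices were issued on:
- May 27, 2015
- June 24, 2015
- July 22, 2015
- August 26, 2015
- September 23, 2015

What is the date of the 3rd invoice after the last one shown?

December 23, 2015

Gaps: 28, 28, 35, 28 days — a mix of 28 and 35. Every date is a Wednesday.
Each is the 4th Wednesday of its month.
October 2015 — 4th Wednesday is October 28, 2015.
4th Wednesday of November 2015: November 25, 2015.
4th Wednesday of December 2015: December 23, 2015.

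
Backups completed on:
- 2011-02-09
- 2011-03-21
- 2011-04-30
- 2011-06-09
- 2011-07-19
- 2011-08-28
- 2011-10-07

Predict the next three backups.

2011-11-16, 2011-12-26, 2012-02-04

Every event comes 40 days after the last (40, 40, 40, 40, 40, 40).
2011-10-07 + 40 days = 2011-11-16.
2011-11-16 + 40 days = 2011-12-26.
2011-12-26 + 40 days = 2012-02-04.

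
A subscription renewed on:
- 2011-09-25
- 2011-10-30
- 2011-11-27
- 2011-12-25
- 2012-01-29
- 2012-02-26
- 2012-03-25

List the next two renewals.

These are Sundays with 35, 28, 28, 35, 28, 28-day gaps.
Each is the final Sunday of its month — 2011-10-30 is past the 28th, so '4th Sunday' doesn't fit.
Last Sunday of April 2012: 2012-04-29.
May 2012 ends with Sunday 2012-05-27.

2012-04-29, 2012-05-27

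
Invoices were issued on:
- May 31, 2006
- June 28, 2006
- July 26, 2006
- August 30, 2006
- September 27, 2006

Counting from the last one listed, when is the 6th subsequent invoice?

Every date is a Wednesday; gaps 28, 28, 35, 28 days.
Each is the last Wednesday of its month (at least one falls on the 29th or later, ruling out '4th Wednesday').
Last Wednesday of October 2006: October 25, 2006.
November 2006 ends with Wednesday November 29, 2006.
December 2006 ends with Wednesday December 27, 2006.
January 2007 ends with Wednesday January 31, 2007.
February 2007 ends with Wednesday February 28, 2007.
Last Wednesday of March 2007: March 28, 2007.

March 28, 2007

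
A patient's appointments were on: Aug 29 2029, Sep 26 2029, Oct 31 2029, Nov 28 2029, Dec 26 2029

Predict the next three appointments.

Jan 30 2030, Feb 27 2030, Mar 27 2030

These are Wednesdays with 28, 35, 28, 28-day gaps.
Each is the final Wednesday of its month — Aug 29 2029 is past the 28th, so '4th Wednesday' doesn't fit.
January 2030 ends with Wednesday Jan 30 2030.
February 2030 ends with Wednesday Feb 27 2030.
Last Wednesday of March 2030: Mar 27 2030.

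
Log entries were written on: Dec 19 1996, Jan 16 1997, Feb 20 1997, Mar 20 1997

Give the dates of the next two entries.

Apr 17 1997, May 15 1997

Gaps: 28, 35, 28 days — a mix of 28 and 35. Every date is a Thursday.
Each is the 3rd Thursday of its month.
3rd Thursday of April 1997: Apr 17 1997.
May 1997 — 3rd Thursday is May 15 1997.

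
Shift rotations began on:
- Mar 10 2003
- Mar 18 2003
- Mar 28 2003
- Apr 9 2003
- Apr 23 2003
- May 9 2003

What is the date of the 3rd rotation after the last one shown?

Gaps: 8, 10, 12, 14, 16 days — each gap is 2 larger than the previous one.
Next gap: 18 days. May 9 2003 + 18 days = May 27 2003.
Next gap: 20 days. May 27 2003 + 20 days = Jun 16 2003.
Next gap: 22 days. Jun 16 2003 + 22 days = Jul 8 2003.

Jul 8 2003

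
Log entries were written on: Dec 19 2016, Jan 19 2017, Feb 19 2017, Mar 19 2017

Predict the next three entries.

Each date is the 19th; the gaps (31, 31, 28) track the month lengths.
The rule is the 19th of each month.
April 2017: Apr 19 2017.
Next: May 2017 → May 19 2017.
Next: June 2017 → Jun 19 2017.

Apr 19 2017, May 19 2017, Jun 19 2017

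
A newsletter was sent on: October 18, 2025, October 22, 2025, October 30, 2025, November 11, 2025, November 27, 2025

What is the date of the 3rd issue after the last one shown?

February 7, 2026

The spacing grows by 4 each time: 4, 8, 12, 16 days.
Next gap: 20 days. November 27, 2025 + 20 days = December 17, 2025.
Next gap: 24 days. December 17, 2025 + 24 days = January 10, 2026.
Next gap: 28 days. January 10, 2026 + 28 days = February 7, 2026.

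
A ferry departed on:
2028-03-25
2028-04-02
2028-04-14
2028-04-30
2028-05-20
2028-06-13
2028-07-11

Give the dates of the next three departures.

Intervals are 8, 12, 16, 20, 24, 28 days — an arithmetic progression with common difference 4.
Next gap: 32 days. 2028-07-11 + 32 days = 2028-08-12.
Next gap: 36 days. 2028-08-12 + 36 days = 2028-09-17.
Next gap: 40 days. 2028-09-17 + 40 days = 2028-10-27.

2028-08-12, 2028-09-17, 2028-10-27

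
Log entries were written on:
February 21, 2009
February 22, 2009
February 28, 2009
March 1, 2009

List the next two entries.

March 7, 2009; March 8, 2009

Gaps: 1, 6, 1 days — not constant, but cyclic with period 2.
The events fall on every Saturday and Sunday.
The following Saturday is March 7, 2009.
Next Sunday: March 8, 2009.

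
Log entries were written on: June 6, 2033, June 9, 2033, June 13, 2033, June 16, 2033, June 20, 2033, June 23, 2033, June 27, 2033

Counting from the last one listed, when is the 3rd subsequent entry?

Gaps: 3, 4, 3, 4, 3, 4 days — not constant, but cyclic with period 2.
The events fall on every Monday and Thursday.
Next Thursday: June 30, 2033.
Next Monday: July 4, 2033.
Next Thursday: July 7, 2033.

July 7, 2033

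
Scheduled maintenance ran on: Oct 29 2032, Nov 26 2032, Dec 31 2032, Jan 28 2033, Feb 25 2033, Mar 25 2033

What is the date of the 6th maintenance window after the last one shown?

Sep 30 2033

All Fridays; the gaps (28, 35, 28, 28, 28) vary with month length.
This is the last Friday of each month.
April 2033 ends with Friday Apr 29 2033.
Last Friday of May 2033: May 27 2033.
June 2033 ends with Friday Jun 24 2033.
July 2033 ends with Friday Jul 29 2033.
Last Friday of August 2033: Aug 26 2033.
September 2033 ends with Friday Sep 30 2033.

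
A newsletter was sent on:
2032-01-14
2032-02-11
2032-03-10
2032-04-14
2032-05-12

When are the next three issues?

All dates are Wednesdays, 28, 28, 35, 28 days apart.
Specifically, the 2nd Wednesday of each month.
June 2032 — 2nd Wednesday is 2032-06-09.
2nd Wednesday of July 2032: 2032-07-14.
2nd Wednesday of August 2032: 2032-08-11.

2032-06-09, 2032-07-14, 2032-08-11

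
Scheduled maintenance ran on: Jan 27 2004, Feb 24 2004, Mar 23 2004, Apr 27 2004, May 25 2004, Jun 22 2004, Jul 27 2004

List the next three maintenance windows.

All dates are Tuesdays, 28, 28, 35, 28, 28, 35 days apart.
Specifically, the 4th Tuesday of each month.
August 2004 — 4th Tuesday is Aug 24 2004.
4th Tuesday of September 2004: Sep 28 2004.
October 2004 — 4th Tuesday is Oct 26 2004.

Aug 24 2004, Sep 28 2004, Oct 26 2004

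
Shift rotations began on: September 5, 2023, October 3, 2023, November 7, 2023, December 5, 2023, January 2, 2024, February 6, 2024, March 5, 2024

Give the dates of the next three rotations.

April 2, 2024; May 7, 2024; June 4, 2024

Gaps: 28, 35, 28, 28, 35, 28 days — a mix of 28 and 35. Every date is a Tuesday.
Each is the 1st Tuesday of its month.
April 2024 — 1st Tuesday is April 2, 2024.
May 2024 — 1st Tuesday is May 7, 2024.
1st Tuesday of June 2024: June 4, 2024.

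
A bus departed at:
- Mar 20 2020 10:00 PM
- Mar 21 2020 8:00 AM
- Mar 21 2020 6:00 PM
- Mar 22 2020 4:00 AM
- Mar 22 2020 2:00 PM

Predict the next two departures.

The interval is a steady 10 hours (10, 10, 10, 10).
Mar 22 2020 2:00 PM + 10 h = Mar 23 2020 12:00 AM.
Mar 23 2020 12:00 AM + 10 h = Mar 23 2020 10:00 AM.

Mar 23 2020 12:00 AM, Mar 23 2020 10:00 AM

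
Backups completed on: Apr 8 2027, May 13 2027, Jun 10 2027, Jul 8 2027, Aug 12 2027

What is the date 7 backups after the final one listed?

Mar 9 2028

Gaps: 35, 28, 28, 35 days — a mix of 28 and 35. Every date is a Thursday.
Each is the 2nd Thursday of its month.
2nd Thursday of September 2027: Sep 9 2027.
October 2027 — 2nd Thursday is Oct 14 2027.
2nd Thursday of November 2027: Nov 11 2027.
December 2027 — 2nd Thursday is Dec 9 2027.
January 2028 — 2nd Thursday is Jan 13 2028.
2nd Thursday of February 2028: Feb 10 2028.
2nd Thursday of March 2028: Mar 9 2028.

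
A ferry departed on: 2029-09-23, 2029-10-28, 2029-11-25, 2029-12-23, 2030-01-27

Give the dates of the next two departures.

2030-02-24, 2030-03-24

Gaps: 35, 28, 28, 35 days — a mix of 28 and 35. Every date is a Sunday.
Each is the 4th Sunday of its month.
February 2030 — 4th Sunday is 2030-02-24.
March 2030 — 4th Sunday is 2030-03-24.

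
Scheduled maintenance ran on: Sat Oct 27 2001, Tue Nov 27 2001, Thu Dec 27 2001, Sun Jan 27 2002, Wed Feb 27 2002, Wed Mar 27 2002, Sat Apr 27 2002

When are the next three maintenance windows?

The day-of-month is always 27 (31, 30, 31, 31, 28, 31 days between events).
So this recurs on the 27th of each month.
Next: May 2002 → Mon May 27 2002.
June 2002: Thu Jun 27 2002.
July 2002: Sat Jul 27 2002.

Mon May 27 2002, Thu Jun 27 2002, Sat Jul 27 2002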